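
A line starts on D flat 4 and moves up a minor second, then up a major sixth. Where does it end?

Up a minor second from Db4: Ebb4 (1 semitone up).
Up a major sixth from Ebb4: Cb5 (9 semitones up).

C flat 5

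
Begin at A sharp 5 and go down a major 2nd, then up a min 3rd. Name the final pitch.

A major second down from A#5 is G#5.
G#5 up a minor third → B5 (3 semitones).

B 5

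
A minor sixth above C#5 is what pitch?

Six letter names up from C: A.
A minor sixth is 8 semitones; 8 semitones up from C#5 gives A5.

A5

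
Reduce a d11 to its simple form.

Subtracting seven from the interval number removes an octave: 11 − 7 = 4.
So a diminished eleventh is an octave plus a diminished fourth. The quality is unchanged.

diminished fourth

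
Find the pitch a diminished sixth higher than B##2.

Six letter names up from B: G.
A diminished sixth is 7 semitones; 7 semitones up from B##2 gives G#3.

G#3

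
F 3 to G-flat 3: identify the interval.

m2

F to G spans two letter names (F-G): a second.
At 1 semitone, F3→Gb3 falls one short of a major second: minor.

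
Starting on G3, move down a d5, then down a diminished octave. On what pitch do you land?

C##2

A diminished fifth down from G3 is C#3.
Down a diminished octave from C#3: C##2 (11 semitones down).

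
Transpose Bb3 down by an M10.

Three letters down from B (plus an octave) reaches G.
A major tenth spans 16 semitones, so from Bb3 the target pitch is Gb2.

Gb2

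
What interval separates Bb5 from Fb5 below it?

Descending from Bb5 to Fb5 is the same interval as ascending Fb5 to Bb5.
F to B spans four letter names (F-G-A-B): a fourth.
The perfect fourth is 5 semitones; here we have 6, one semitone wider: augmented.

augmented fourth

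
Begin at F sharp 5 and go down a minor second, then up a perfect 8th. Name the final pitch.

A minor second down from F#5 is E#5.
E#5 up a perfect octave → E#6 (12 semitones).

E sharp 6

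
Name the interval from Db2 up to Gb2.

perfect fourth

D to G spans four letter names (D-E-F-G): a fourth.
Counting semitones, Db2→Gb2 is 5, which is the perfect fourth.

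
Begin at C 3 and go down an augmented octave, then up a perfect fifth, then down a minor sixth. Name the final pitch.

B flat 1

An augmented octave down from C3 is Cb2.
A perfect fifth up from Cb2 is Gb2.
Down a minor sixth from Gb2: Bb1 (8 semitones down).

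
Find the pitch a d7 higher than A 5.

G-flat 6

The seventh takes the letter from A up to G.
Moving 9 semitones up from A5 (the size of a diminished seventh) reaches Gb6.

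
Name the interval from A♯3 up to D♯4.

A to D spans four letter names (A-B-C-D), so the interval is some kind of fourth.
A#3 to D#4 is 5 semitones, matching the perfect fourth exactly, so the quality is perfect.

perfect fourth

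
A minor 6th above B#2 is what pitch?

The sixth takes the letter from B up to G.
A minor sixth is 8 semitones; 8 semitones up from B#2 gives G#3.

G#3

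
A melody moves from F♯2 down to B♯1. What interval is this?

Descending from F#2 to B#1 is the same interval as ascending B#1 to F#2.
B to F spans five letter names (B-C-D-E-F): a fifth.
The perfect fifth is 7 semitones; here we have 6, one semitone narrower: diminished.

d5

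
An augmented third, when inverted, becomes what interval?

The rule of nine gives the new number: 9 − 3 = 6, so a third becomes a sixth.
The quality also flips — augmented becomes diminished — giving a diminished sixth.

d6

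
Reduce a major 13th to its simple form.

major sixth

Take out an octave (7 from the number): 13 − 7 = 6.
Quality carries through unchanged, so the simple form is a major sixth.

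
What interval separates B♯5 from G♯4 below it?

Descending from B#5 to G#4 is the same interval as ascending G#4 to B#5.
G to B spans three letter names (G-A-B), plus an octave, so the interval is some kind of tenth.
G#4 to B#5 is 16 semitones, matching the major tenth exactly, so the quality is major.
(Equivalently, a compound major third: a major third plus an octave.)

major 10th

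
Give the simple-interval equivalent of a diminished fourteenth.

diminished seventh

Take out an octave (7 from the number): 14 − 7 = 7.
That makes a diminished fourteenth a compound diminished seventh — an octave plus a diminished seventh.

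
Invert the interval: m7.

Inverted interval numbers add to nine, so a seventh pairs with a second (7 + 2 = 9).
And minor becomes major under inversion, so we get a major second.

major second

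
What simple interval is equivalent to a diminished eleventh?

Take out an octave (7 from the number): 11 − 7 = 4.
That makes a diminished eleventh a compound diminished fourth — an octave plus a diminished fourth.

d4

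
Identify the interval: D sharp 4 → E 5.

D to E spans two letter names (D-E), plus an octave — that makes it a ninth of some quality.
A major ninth would be 14 semitones, but D#4 to E5 is 13 — one semitone narrower, making it a minor ninth.
(Equivalently, a compound minor second: a minor second plus an octave.)

minor ninth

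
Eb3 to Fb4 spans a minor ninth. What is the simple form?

minor 2nd

Take out an octave (7 from the number): 9 − 7 = 2.
That makes a minor ninth a compound minor second — an octave plus a minor second.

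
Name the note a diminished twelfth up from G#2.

The twelfth's letter: G up five letter names plus an octave → D.
A diminished twelfth spans 18 semitones, so from G#2 the target pitch is D4.

D4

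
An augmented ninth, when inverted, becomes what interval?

diminished 7th

First reduce the compound augmented ninth to its simple form, an augmented second.
Interval numbers invert to sum to nine: 2 + 7 = 9, so a second inverts to a seventh.
And augmented becomes diminished under inversion, so we get a diminished seventh.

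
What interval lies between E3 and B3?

P5

E to B spans five letter names (E-F-G-A-B), so the interval is some kind of fifth.
The perfect fifth spans 7 semitones, and E3 to B3 is exactly 7 semitones — so this is a perfect fifth.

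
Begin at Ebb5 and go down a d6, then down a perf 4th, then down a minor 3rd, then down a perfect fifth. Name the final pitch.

E3

A diminished sixth down from Ebb5 is G4.
G4 down a perfect fourth → D4 (5 semitones).
D4 down a minor third → B3 (3 semitones).
A perfect fifth down from B3 is E3.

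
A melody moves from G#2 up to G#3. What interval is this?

G to G is the same letter name, plus an octave — that makes it an octave of some quality.
The perfect octave spans 12 semitones, and G#2 to G#3 is exactly 12 semitones — so this is a perfect octave.

perfect 8th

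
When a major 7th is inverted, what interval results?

minor second

Inverted interval numbers add to nine, so a seventh pairs with a second (7 + 2 = 9).
And major becomes minor under inversion, so we get a minor second.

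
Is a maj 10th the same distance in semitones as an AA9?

Yes

Both span 16 semitones: a major tenth and a doubly augmented ninth are the same chromatic distance.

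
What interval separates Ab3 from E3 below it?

diminished 4th

Descending from Ab3 to E3 is the same interval as ascending E3 to Ab3.
E to A spans four letter names (E-F-G-A), so the interval is some kind of fourth.
A perfect fourth would be 5 semitones; E3 to Ab3 is 4, one semitone narrower, so the interval is diminished.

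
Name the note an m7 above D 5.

The seventh takes the letter from D up to C.
A minor seventh is 10 semitones; 10 semitones up from D5 gives C6.

C 6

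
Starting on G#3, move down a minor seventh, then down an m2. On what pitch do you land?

G##2

G#3 down a minor seventh → A#2 (10 semitones).
A minor second down from A#2 is G##2.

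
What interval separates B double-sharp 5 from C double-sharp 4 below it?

major fourteenth

Descending from B##5 to C##4 is the same interval as ascending C##4 to B##5.
C to B spans seven letter names (C-D-E-F-G-A-B), plus an octave — that makes it a fourteenth of some quality.
C##4 to B##5 is 23 semitones, matching the major fourteenth exactly, so the quality is major.
(Equivalently, a compound major seventh: a major seventh plus an octave.)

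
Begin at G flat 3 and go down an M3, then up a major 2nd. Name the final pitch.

A major third down from Gb3 is Ebb3.
Ebb3 up a major second → Fb3 (2 semitones).

F flat 3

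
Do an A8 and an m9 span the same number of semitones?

Both span 13 semitones: an augmented octave and a minor ninth are the same chromatic distance.

Yes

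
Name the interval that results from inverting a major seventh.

minor second

The rule of nine gives the new number: 9 − 7 = 2, so a seventh becomes a second.
The quality also flips — major becomes minor — giving a minor second.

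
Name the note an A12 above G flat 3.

Five letters up from G (plus an octave) reaches D.
An augmented twelfth spans 20 semitones, so from Gb3 the target pitch is D5.

D 5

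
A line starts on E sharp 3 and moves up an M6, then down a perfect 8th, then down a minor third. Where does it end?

A double-sharp 2

E#3 up a major sixth → C##4 (9 semitones).
C##4 down a perfect octave → C##3 (12 semitones).
C##3 down a minor third → A##2 (3 semitones).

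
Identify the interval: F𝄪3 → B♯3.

perfect 4th

F to B spans four letter names (F-G-A-B): a fourth.
The perfect fourth spans 5 semitones, and F##3 to B#3 is exactly 5 semitones — so this is a perfect fourth.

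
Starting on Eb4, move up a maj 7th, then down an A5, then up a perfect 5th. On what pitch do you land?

Db5

A major seventh up from Eb4 is D5.
Down an augmented fifth from D5: Gb4 (8 semitones down).
Up a perfect fifth from Gb4: Db5 (7 semitones up).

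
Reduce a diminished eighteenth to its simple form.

Take out 2 octaves (14 from the number): 18 − 14 = 4.
Quality carries through unchanged, so the simple form is a diminished fourth.

diminished 4th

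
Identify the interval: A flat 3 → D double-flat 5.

A to D spans four letter names (A-B-C-D), plus an octave: an eleventh.
A perfect eleventh would be 17 semitones; Ab3 to Dbb5 is 16, one semitone narrower, so the interval is diminished.
(Equivalently, a compound diminished fourth: a diminished fourth plus an octave.)

d11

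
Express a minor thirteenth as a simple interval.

minor sixth

Each octave removed subtracts seven from the number: 13 − 7 = 6.
That makes a minor thirteenth a compound minor sixth — an octave plus a minor sixth.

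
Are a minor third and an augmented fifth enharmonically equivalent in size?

A minor third is 3 semitones but an augmented fifth is 8 semitones — different sizes.

No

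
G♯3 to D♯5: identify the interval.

perfect twelfth

G to D spans five letter names (G-A-B-C-D), plus an octave — that makes it a twelfth of some quality.
Counting semitones, G#3→D#5 is 19, which is the perfect twelfth.
(Equivalently, a compound perfect fifth: a perfect fifth plus an octave.)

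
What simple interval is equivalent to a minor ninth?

m2

Each octave removed subtracts seven from the number: 9 − 7 = 2.
So a minor ninth is an octave plus a minor second. The quality is unchanged.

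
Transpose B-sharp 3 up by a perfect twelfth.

F-double-sharp 5

The twelfth's letter: B up five letter names plus an octave → F.
Moving 19 semitones up from B#3 (the size of a perfect twelfth) reaches F##5.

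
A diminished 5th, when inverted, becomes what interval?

Inverted interval numbers add to nine, so a fifth pairs with a fourth (5 + 4 = 9).
And diminished becomes augmented under inversion, so we get an augmented fourth.

augmented fourth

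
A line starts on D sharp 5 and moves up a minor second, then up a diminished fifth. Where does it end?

B flat 5

A minor second up from D#5 is E5.
A diminished fifth up from E5 is Bb5.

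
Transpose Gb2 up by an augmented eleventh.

Four letters up from G (plus an octave) reaches C.
An augmented eleventh spans 18 semitones, so from Gb2 the target pitch is C4.

C4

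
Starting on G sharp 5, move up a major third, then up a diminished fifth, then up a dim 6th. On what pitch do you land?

D flat 7

Up a major third from G#5: B#5 (4 semitones up).
Up a diminished fifth from B#5: F#6 (6 semitones up).
Up a diminished sixth from F#6: Db7 (7 semitones up).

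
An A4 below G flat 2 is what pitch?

D double-flat 2

Counting four letter names down from G lands on D.
An augmented fourth spans 6 semitones, so from Gb2 the target pitch is Dbb2.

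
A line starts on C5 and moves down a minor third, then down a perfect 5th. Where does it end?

A minor third down from C5 is A4.
A4 down a perfect fifth → D4 (7 semitones).

D4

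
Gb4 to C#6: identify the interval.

G to C spans four letter names (G-A-B-C), plus an octave, so the interval is some kind of eleventh.
Gb4 to C#6 spans 19 semitones — two semitones wider than the perfect eleventh (17) — giving a doubly augmented eleventh.
(Equivalently, a compound doubly augmented fourth: a doubly augmented fourth plus an octave.)

doubly augmented eleventh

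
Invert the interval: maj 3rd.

minor 6th

Inverted interval numbers add to nine, so a third pairs with a sixth (3 + 6 = 9).
The quality also flips — major becomes minor — giving a minor sixth.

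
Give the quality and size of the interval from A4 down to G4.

major 2nd

Descending from A4 to G4 is the same interval as ascending G4 to A4.
G to A spans two letter names (G-A): a second.
Counting semitones, G4→A4 is 2, which is the major second.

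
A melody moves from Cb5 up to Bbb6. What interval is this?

C to B spans seven letter names (C-D-E-F-G-A-B), plus an octave, so the interval is some kind of fourteenth.
Cb5 to Bbb6 is 22 semitones, a half step short of the major fourteenth (23), so this is minor.
(Equivalently, a compound minor seventh: a minor seventh plus an octave.)

minor fourteenth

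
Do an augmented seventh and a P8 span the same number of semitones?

An augmented seventh spans 12 semitones, and a perfect octave also spans 12 semitones — they're enharmonic.

Yes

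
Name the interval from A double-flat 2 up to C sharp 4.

doubly augmented tenth

A to C spans three letter names (A-B-C), plus an octave: a tenth.
A major tenth would be 16 semitones; Abb2 to C#4 is 18, two semitones wider, so the interval is doubly augmented.
(Equivalently, a compound doubly augmented third: a doubly augmented third plus an octave.)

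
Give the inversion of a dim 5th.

augmented fourth

Inverted interval numbers add to nine, so a fifth pairs with a fourth (5 + 4 = 9).
Quality inverts too: diminished becomes augmented. That makes the inversion an augmented fourth.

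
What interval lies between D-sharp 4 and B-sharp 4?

major 6th

D to B spans six letter names (D-E-F-G-A-B), so the interval is some kind of sixth.
D#4 to B#4 is 9 semitones, matching the major sixth exactly, so the quality is major.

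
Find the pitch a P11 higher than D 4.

G 5

Counting four letter names plus an octave up from D lands on G.
Moving 17 semitones up from D4 (the size of a perfect eleventh) reaches G5.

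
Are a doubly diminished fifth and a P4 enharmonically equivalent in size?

Yes

A doubly diminished fifth = 5 semitones = a perfect fourth; enharmonically equal.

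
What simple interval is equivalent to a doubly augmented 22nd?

Subtracting seven from the interval number removes an octave: 22 − 14 = 8.
Quality carries through unchanged, so the simple form is a doubly augmented octave.

doubly augmented octave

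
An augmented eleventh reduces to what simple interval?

augmented 4th

Each octave removed subtracts seven from the number: 11 − 7 = 4.
That makes an augmented eleventh a compound augmented fourth — an octave plus an augmented fourth.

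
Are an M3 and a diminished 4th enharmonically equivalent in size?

Yes

A major third = 4 semitones = a diminished fourth; enharmonically equal.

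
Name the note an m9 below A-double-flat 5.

Two letters down from A (plus an octave) reaches G.
A minor ninth is 13 semitones; 13 semitones down from Abb5 gives Gb4.

G-flat 4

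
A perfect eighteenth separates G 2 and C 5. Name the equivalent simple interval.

perfect fourth

Subtracting seven from the interval number removes an octave: 18 − 14 = 4.
Quality carries through unchanged, so the simple form is a perfect fourth.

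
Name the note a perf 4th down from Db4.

Ab3

Counting four letter names down from D lands on A.
A perfect fourth spans 5 semitones, so from Db4 the target pitch is Ab3.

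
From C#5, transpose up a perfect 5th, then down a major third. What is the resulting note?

E5

C#5 up a perfect fifth → G#5 (7 semitones).
G#5 down a major third → E5 (4 semitones).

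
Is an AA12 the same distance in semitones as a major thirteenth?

A doubly augmented twelfth = 21 semitones = a major thirteenth; enharmonically equal.

Yes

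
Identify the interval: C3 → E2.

Descending from C3 to E2 is the same interval as ascending E2 to C3.
E to C spans six letter names (E-F-G-A-B-C), so the interval is some kind of sixth.
At 8 semitones, E2→C3 falls one short of a major sixth: minor.

minor sixth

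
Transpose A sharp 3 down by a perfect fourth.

Four letter names down from A: E.
A perfect fourth is 5 semitones; 5 semitones down from A#3 gives E#3.

E sharp 3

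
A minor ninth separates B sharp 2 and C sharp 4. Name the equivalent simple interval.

Each octave removed subtracts seven from the number: 9 − 7 = 2.
Quality carries through unchanged, so the simple form is a minor second.

m2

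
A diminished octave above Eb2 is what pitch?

The letter stays E (same as the start), shifted an octave up.
Moving 11 semitones up from Eb2 (the size of a diminished octave) reaches Ebb3.

Ebb3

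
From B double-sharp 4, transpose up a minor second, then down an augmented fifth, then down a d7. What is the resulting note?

B##4 up a minor second → C##5 (1 semitone).
C##5 down an augmented fifth → F#4 (8 semitones).
Down a diminished seventh from F#4: G##3 (9 semitones down).

G double-sharp 3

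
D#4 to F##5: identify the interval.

D to F spans three letter names (D-E-F), plus an octave: a tenth.
The major tenth spans 16 semitones, and D#4 to F##5 is exactly 16 semitones — so this is a major tenth.
(Equivalently, a compound major third: a major third plus an octave.)

major 10th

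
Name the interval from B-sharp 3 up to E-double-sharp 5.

augmented eleventh

B to E spans four letter names (B-C-D-E), plus an octave, so the interval is some kind of eleventh.
The perfect eleventh is 17 semitones; here we have 18, one semitone wider: augmented.
(Equivalently, a compound augmented fourth: an augmented fourth plus an octave.)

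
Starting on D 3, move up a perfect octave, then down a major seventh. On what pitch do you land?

A perfect octave up from D3 is D4.
A major seventh down from D4 is Eb3.

E flat 3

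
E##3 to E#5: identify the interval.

diminished fifteenth

E to E is the same letter name, plus 2 octaves: a fifteenth.
E##3 to E#5 spans 23 semitones — one semitone narrower than the perfect fifteenth (24) — giving a diminished fifteenth.
(Equivalently, a compound diminished octave: a diminished octave plus an octave.)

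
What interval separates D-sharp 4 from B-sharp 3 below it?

Descending from D#4 to B#3 is the same interval as ascending B#3 to D#4.
B to D spans three letter names (B-C-D), so the interval is some kind of third.
A major third would be 4 semitones, but B#3 to D#4 is 3 — one semitone narrower, making it a minor third.

minor third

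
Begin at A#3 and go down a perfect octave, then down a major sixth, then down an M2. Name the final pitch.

B1

A perfect octave down from A#3 is A#2.
Down a major sixth from A#2: C#2 (9 semitones down).
Down a major second from C#2: B1 (2 semitones down).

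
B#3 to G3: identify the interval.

Descending from B#3 to G3 is the same interval as ascending G3 to B#3.
G to B spans three letter names (G-A-B) — that makes it a third of some quality.
A major third would be 4 semitones; G3 to B#3 is 5, one semitone wider, so the interval is augmented.

augmented third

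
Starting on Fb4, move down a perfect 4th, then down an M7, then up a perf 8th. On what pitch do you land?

Fb4 down a perfect fourth → Cb4 (5 semitones).
A major seventh down from Cb4 is Dbb3.
Dbb3 up a perfect octave → Dbb4 (12 semitones).

Dbb4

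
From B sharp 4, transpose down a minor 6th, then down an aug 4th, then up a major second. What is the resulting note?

A minor sixth down from B#4 is D##4.
D##4 down an augmented fourth → A#3 (6 semitones).
A#3 up a major second → B#3 (2 semitones).

B sharp 3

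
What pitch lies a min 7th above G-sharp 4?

F-sharp 5

Counting seven letter names up from G lands on F.
A minor seventh spans 10 semitones, so from G#4 the target pitch is F#5.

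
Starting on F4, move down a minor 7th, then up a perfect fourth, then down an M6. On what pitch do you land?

Eb3

F4 down a minor seventh → G3 (10 semitones).
Up a perfect fourth from G3: C4 (5 semitones up).
C4 down a major sixth → Eb3 (9 semitones).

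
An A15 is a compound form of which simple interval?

Each octave removed subtracts seven from the number: 15 − 7 = 8.
That makes an augmented fifteenth a compound augmented octave — an octave plus an augmented octave.

augmented 8th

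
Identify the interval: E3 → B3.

E to B spans five letter names (E-F-G-A-B): a fifth.
Counting semitones, E3→B3 is 7, which is the perfect fifth.

P5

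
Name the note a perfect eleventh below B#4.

Four letters down from B (plus an octave) reaches F.
A perfect eleventh spans 17 semitones, so from B#4 the target pitch is F##3.

F##3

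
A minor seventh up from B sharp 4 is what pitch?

A sharp 5

The seventh takes the letter from B up to A.
A minor seventh is 10 semitones; 10 semitones up from B#4 gives A#5.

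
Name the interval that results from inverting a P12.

perfect fourth

First reduce the compound perfect twelfth to its simple form, a perfect fifth.
The rule of nine gives the new number: 9 − 5 = 4, so a fifth becomes a fourth.
The quality also flips — perfect stays perfect — giving a perfect fourth.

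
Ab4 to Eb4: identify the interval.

Descending from Ab4 to Eb4 is the same interval as ascending Eb4 to Ab4.
E to A spans four letter names (E-F-G-A) — that makes it a fourth of some quality.
Eb4 to Ab4 is 5 semitones, matching the perfect fourth exactly, so the quality is perfect.

perfect fourth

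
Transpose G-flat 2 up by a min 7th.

Seven letter names up from G: F.
Moving 10 semitones up from Gb2 (the size of a minor seventh) reaches Fb3.

F-flat 3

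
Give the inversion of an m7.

M2

The rule of nine gives the new number: 9 − 7 = 2, so a seventh becomes a second.
The quality also flips — minor becomes major — giving a major second.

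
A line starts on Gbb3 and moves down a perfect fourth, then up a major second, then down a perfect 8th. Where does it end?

Ebb2

A perfect fourth down from Gbb3 is Dbb3.
Dbb3 up a major second → Ebb3 (2 semitones).
Ebb3 down a perfect octave → Ebb2 (12 semitones).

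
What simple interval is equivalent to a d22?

diminished octave

Subtracting seven from the interval number removes an octave: 22 − 14 = 8.
Quality carries through unchanged, so the simple form is a diminished octave.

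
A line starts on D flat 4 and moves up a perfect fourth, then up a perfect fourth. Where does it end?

Db4 up a perfect fourth → Gb4 (5 semitones).
Up a perfect fourth from Gb4: Cb5 (5 semitones up).

C flat 5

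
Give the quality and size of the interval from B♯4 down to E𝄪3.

d12

Descending from B#4 to E##3 is the same interval as ascending E##3 to B#4.
E to B spans five letter names (E-F-G-A-B), plus an octave: a twelfth.
E##3 to B#4 spans 18 semitones — one semitone narrower than the perfect twelfth (19) — giving a diminished twelfth.
(Equivalently, a compound diminished fifth: a diminished fifth plus an octave.)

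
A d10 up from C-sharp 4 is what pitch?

Three letters up from C (plus an octave) reaches E.
A diminished tenth spans 14 semitones, so from C#4 the target pitch is Eb5.

E-flat 5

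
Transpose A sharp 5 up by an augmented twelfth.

E double-sharp 7

The twelfth's letter: A up five letter names plus an octave → E.
Moving 20 semitones up from A#5 (the size of an augmented twelfth) reaches E##7.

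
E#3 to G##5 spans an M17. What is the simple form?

major third

Subtracting seven from the interval number removes an octave: 17 − 14 = 3.
So a major seventeenth is 2 octaves plus a major third. The quality is unchanged.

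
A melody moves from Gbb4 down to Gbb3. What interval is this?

perfect 8th

Descending from Gbb4 to Gbb3 is the same interval as ascending Gbb3 to Gbb4.
G to G is the same letter name, plus an octave — that makes it an octave of some quality.
The perfect octave spans 12 semitones, and Gbb3 to Gbb4 is exactly 12 semitones — so this is a perfect octave.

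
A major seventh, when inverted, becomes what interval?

Inverted interval numbers add to nine, so a seventh pairs with a second (7 + 2 = 9).
And major becomes minor under inversion, so we get a minor second.

minor second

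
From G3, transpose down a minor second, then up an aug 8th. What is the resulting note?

F##4

A minor second down from G3 is F#3.
Up an augmented octave from F#3: F##4 (13 semitones up).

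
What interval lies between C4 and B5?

M14

C to B spans seven letter names (C-D-E-F-G-A-B), plus an octave, so the interval is some kind of fourteenth.
The major fourteenth spans 23 semitones, and C4 to B5 is exactly 23 semitones — so this is a major fourteenth.
(Equivalently, a compound major seventh: a major seventh plus an octave.)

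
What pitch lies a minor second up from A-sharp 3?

Counting two letter names up from A lands on B.
A minor second spans 1 semitone, so from A#3 the target pitch is B3.

B 3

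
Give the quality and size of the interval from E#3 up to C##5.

major thirteenth

E to C spans six letter names (E-F-G-A-B-C), plus an octave: a thirteenth.
Counting semitones, E#3→C##5 is 21, which is the major thirteenth.
(Equivalently, a compound major sixth: a major sixth plus an octave.)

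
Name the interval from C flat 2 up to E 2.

C to E spans three letter names (C-D-E), so the interval is some kind of third.
Cb2 to E2 spans 5 semitones — one semitone wider than the major third (4) — giving an augmented third.

augmented third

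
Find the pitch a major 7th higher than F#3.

E#4

Counting seven letter names up from F lands on E.
Moving 11 semitones up from F#3 (the size of a major seventh) reaches E#4.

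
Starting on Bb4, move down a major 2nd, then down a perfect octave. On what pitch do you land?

Down a major second from Bb4: Ab4 (2 semitones down).
Down a perfect octave from Ab4: Ab3 (12 semitones down).

Ab3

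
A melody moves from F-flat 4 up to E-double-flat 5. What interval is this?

F to E spans seven letter names (F-G-A-B-C-D-E) — that makes it a seventh of some quality.
At 10 semitones, Fb4→Ebb5 falls one short of a major seventh: minor.

minor seventh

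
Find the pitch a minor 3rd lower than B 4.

Three letter names down from B: G.
Moving 3 semitones down from B4 (the size of a minor third) reaches G#4.

G-sharp 4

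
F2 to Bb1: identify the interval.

perfect fifth

Descending from F2 to Bb1 is the same interval as ascending Bb1 to F2.
B to F spans five letter names (B-C-D-E-F) — that makes it a fifth of some quality.
Counting semitones, Bb1→F2 is 7, which is the perfect fifth.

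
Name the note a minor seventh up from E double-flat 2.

D double-flat 3

Seven letter names up from E: D.
Moving 10 semitones up from Ebb2 (the size of a minor seventh) reaches Dbb3.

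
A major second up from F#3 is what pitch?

G#3

Two letter names up from F: G.
A major second is 2 semitones; 2 semitones up from F#3 gives G#3.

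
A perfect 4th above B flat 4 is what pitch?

E flat 5

Counting four letter names up from B lands on E.
Moving 5 semitones up from Bb4 (the size of a perfect fourth) reaches Eb5.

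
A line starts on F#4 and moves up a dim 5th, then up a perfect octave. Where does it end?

A diminished fifth up from F#4 is C5.
C5 up a perfect octave → C6 (12 semitones).

C6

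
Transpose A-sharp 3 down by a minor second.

G-double-sharp 3

Counting two letter names down from A lands on G.
A minor second is 1 semitone; 1 semitone down from A#3 gives G##3.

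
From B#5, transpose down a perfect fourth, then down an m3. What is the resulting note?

D##5

A perfect fourth down from B#5 is F##5.
Down a minor third from F##5: D##5 (3 semitones down).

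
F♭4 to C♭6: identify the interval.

perfect twelfth

F to C spans five letter names (F-G-A-B-C), plus an octave — that makes it a twelfth of some quality.
Fb4 to Cb6 is 19 semitones, matching the perfect twelfth exactly, so the quality is perfect.
(Equivalently, a compound perfect fifth: a perfect fifth plus an octave.)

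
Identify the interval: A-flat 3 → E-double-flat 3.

Descending from Ab3 to Ebb3 is the same interval as ascending Ebb3 to Ab3.
E to A spans four letter names (E-F-G-A), so the interval is some kind of fourth.
Ebb3 to Ab3 spans 6 semitones — one semitone wider than the perfect fourth (5) — giving an augmented fourth.

augmented fourth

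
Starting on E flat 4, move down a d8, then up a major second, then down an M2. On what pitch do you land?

E 3

A diminished octave down from Eb4 is E3.
Up a major second from E3: F#3 (2 semitones up).
A major second down from F#3 is E3.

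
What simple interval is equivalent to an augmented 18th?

A4

Subtracting seven from the interval number removes an octave: 18 − 14 = 4.
That makes an augmented eighteenth a compound augmented fourth — 2 octaves plus an augmented fourth.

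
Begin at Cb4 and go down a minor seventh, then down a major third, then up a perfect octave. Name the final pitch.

Cb4 down a minor seventh → Db3 (10 semitones).
A major third down from Db3 is Bbb2.
A perfect octave up from Bbb2 is Bbb3.

Bbb3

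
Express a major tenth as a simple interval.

Each octave removed subtracts seven from the number: 10 − 7 = 3.
Quality carries through unchanged, so the simple form is a major third.

major third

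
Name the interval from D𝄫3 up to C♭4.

D to C spans seven letter names (D-E-F-G-A-B-C), so the interval is some kind of seventh.
The major seventh spans 11 semitones, and Dbb3 to Cb4 is exactly 11 semitones — so this is a major seventh.

M7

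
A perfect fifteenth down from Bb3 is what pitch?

Bb1

A fifteenth keeps the letter name B, two octaves down from B.
Moving 24 semitones down from Bb3 (the size of a perfect fifteenth) reaches Bb1.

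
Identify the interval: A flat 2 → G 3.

A to G spans seven letter names (A-B-C-D-E-F-G): a seventh.
Ab2 to G3 is 11 semitones, matching the major seventh exactly, so the quality is major.

M7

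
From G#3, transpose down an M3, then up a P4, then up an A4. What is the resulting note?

D#4

Down a major third from G#3: E3 (4 semitones down).
E3 up a perfect fourth → A3 (5 semitones).
An augmented fourth up from A3 is D#4.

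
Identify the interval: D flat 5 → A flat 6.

perfect twelfth

D to A spans five letter names (D-E-F-G-A), plus an octave — that makes it a twelfth of some quality.
Db5 to Ab6 is 19 semitones, matching the perfect twelfth exactly, so the quality is perfect.
(Equivalently, a compound perfect fifth: a perfect fifth plus an octave.)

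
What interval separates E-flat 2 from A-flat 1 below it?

perfect fifth

Descending from Eb2 to Ab1 is the same interval as ascending Ab1 to Eb2.
A to E spans five letter names (A-B-C-D-E): a fifth.
Counting semitones, Ab1→Eb2 is 7, which is the perfect fifth.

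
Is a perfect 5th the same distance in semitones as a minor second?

No

A perfect fifth is 7 semitones but a minor second is 1 semitone — different sizes.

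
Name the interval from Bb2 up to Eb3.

perfect fourth

B to E spans four letter names (B-C-D-E) — that makes it a fourth of some quality.
Counting semitones, Bb2→Eb3 is 5, which is the perfect fourth.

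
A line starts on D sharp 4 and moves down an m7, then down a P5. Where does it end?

A sharp 2

Down a minor seventh from D#4: E#3 (10 semitones down).
E#3 down a perfect fifth → A#2 (7 semitones).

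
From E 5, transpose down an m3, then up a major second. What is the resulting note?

E5 down a minor third → C#5 (3 semitones).
A major second up from C#5 is D#5.

D sharp 5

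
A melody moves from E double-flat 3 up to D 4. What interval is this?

augmented seventh

E to D spans seven letter names (E-F-G-A-B-C-D) — that makes it a seventh of some quality.
Ebb3 to D4 spans 12 semitones — one semitone wider than the major seventh (11) — giving an augmented seventh.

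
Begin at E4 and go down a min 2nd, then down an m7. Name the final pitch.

A minor second down from E4 is D#4.
D#4 down a minor seventh → E#3 (10 semitones).

E#3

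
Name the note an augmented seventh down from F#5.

Seven letter names down from F: G.
An augmented seventh is 12 semitones; 12 semitones down from F#5 gives Gb4.

Gb4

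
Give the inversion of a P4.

The rule of nine gives the new number: 9 − 4 = 5, so a fourth becomes a fifth.
The quality also flips — perfect stays perfect — giving a perfect fifth.

perfect fifth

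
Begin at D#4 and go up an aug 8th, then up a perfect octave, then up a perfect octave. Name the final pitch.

An augmented octave up from D#4 is D##5.
A perfect octave up from D##5 is D##6.
A perfect octave up from D##6 is D##7.

D##7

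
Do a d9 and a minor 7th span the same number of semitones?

A diminished ninth spans 12 semitones; a minor seventh spans 10 semitones. They differ by 2.

No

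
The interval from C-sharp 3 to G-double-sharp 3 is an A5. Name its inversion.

diminished 4th

Inverted interval numbers add to nine, so a fifth pairs with a fourth (5 + 4 = 9).
Quality inverts too: augmented becomes diminished. That makes the inversion a diminished fourth.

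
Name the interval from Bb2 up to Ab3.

B to A spans seven letter names (B-C-D-E-F-G-A), so the interval is some kind of seventh.
At 10 semitones, Bb2→Ab3 falls one short of a major seventh: minor.

minor seventh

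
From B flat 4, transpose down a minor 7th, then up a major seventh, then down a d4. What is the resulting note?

Bb4 down a minor seventh → C4 (10 semitones).
C4 up a major seventh → B4 (11 semitones).
B4 down a diminished fourth → F##4 (4 semitones).

F double-sharp 4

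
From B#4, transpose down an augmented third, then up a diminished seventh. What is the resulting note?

An augmented third down from B#4 is G4.
Up a diminished seventh from G4: Fb5 (9 semitones up).

Fb5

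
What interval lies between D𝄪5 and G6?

doubly diminished eleventh

D to G spans four letter names (D-E-F-G), plus an octave, so the interval is some kind of eleventh.
D##5 to G6 spans 15 semitones — two semitones narrower than the perfect eleventh (17) — giving a doubly diminished eleventh.
(Equivalently, a compound doubly diminished fourth: a doubly diminished fourth plus an octave.)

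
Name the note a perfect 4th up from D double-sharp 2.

G double-sharp 2

The fourth takes the letter from D up to G.
Moving 5 semitones up from D##2 (the size of a perfect fourth) reaches G##2.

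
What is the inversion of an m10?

First reduce the compound minor tenth to its simple form, a minor third.
Interval numbers invert to sum to nine: 3 + 6 = 9, so a third inverts to a sixth.
The quality also flips — minor becomes major — giving a major sixth.

major 6th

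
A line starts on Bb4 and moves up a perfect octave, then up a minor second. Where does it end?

Cb6

Up a perfect octave from Bb4: Bb5 (12 semitones up).
A minor second up from Bb5 is Cb6.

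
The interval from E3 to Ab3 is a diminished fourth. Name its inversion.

Inverted interval numbers add to nine, so a fourth pairs with a fifth (4 + 5 = 9).
The quality also flips — diminished becomes augmented — giving an augmented fifth.

augmented fifth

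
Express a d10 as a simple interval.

d3

Subtracting seven from the interval number removes an octave: 10 − 7 = 3.
That makes a diminished tenth a compound diminished third — an octave plus a diminished third.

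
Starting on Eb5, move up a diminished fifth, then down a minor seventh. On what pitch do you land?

A diminished fifth up from Eb5 is Bbb5.
A minor seventh down from Bbb5 is Cb5.

Cb5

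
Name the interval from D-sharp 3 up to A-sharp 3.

D to A spans five letter names (D-E-F-G-A): a fifth.
Counting semitones, D#3→A#3 is 7, which is the perfect fifth.

perfect fifth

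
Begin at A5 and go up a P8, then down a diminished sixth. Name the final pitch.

Up a perfect octave from A5: A6 (12 semitones up).
A6 down a diminished sixth → C##6 (7 semitones).

C##6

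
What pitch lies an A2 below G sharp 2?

Two letter names down from G: F.
An augmented second spans 3 semitones, so from G#2 the target pitch is F2.

F 2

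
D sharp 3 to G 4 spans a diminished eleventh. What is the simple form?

d4

Subtracting seven from the interval number removes an octave: 11 − 7 = 4.
Quality carries through unchanged, so the simple form is a diminished fourth.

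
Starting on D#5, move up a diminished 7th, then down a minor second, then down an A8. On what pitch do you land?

Bb4

Up a diminished seventh from D#5: C6 (9 semitones up).
C6 down a minor second → B5 (1 semitone).
B5 down an augmented octave → Bb4 (13 semitones).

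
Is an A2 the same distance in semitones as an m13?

3 semitones (augmented second) vs 20 semitones (minor thirteenth): not equal.

No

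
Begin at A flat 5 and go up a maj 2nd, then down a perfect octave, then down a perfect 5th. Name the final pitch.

Up a major second from Ab5: Bb5 (2 semitones up).
Down a perfect octave from Bb5: Bb4 (12 semitones down).
A perfect fifth down from Bb4 is Eb4.

E flat 4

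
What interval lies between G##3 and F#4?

diminished seventh

G to F spans seven letter names (G-A-B-C-D-E-F): a seventh.
G##3 to F#4 spans 9 semitones — two semitones narrower than the major seventh (11) — giving a diminished seventh.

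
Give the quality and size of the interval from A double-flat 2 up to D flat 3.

A to D spans four letter names (A-B-C-D): a fourth.
Abb2 to Db3 spans 6 semitones — one semitone wider than the perfect fourth (5) — giving an augmented fourth.

augmented fourth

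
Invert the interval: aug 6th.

d3

The rule of nine gives the new number: 9 − 6 = 3, so a sixth becomes a third.
And augmented becomes diminished under inversion, so we get a diminished third.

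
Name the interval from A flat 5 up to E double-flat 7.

A to E spans five letter names (A-B-C-D-E), plus an octave, so the interval is some kind of twelfth.
A perfect twelfth would be 19 semitones; Ab5 to Ebb7 is 18, one semitone narrower, so the interval is diminished.
(Equivalently, a compound diminished fifth: a diminished fifth plus an octave.)

diminished twelfth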